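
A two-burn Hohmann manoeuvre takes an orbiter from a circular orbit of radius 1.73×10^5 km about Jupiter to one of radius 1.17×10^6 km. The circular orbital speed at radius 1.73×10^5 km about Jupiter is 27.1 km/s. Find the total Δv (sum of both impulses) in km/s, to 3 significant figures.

From the circular-orbit relation v² = μ/r at r = 1.73×10^5 km: μ = v²r = (27.1)² × 1.73×10^5 = 1.27053×10^8 km³/s².
The Hohmann ellipse has a_t = (r₁ + r₂)/2 = 6.715×10^5 km.
At r₁ the circular-orbit speed is v₁ = √(μ/r₁) = 27.100 km/s.
Transfer-orbit speed at r₁ (vis-viva equation): v_p = √[μ(2/r₁ − 1/a_t)] = 35.772 km/s.
First burn Δv₁ = |v_p − v₁| = 8.672 km/s.
Circular speed at r₂: v₂ = √(μ/r₂) = 10.42 km/s.
Transfer-orbit speed at r₂: v_a = √[μ(2/r₂ − 1/a_t)] = 5.289 km/s.
Second burn Δv₂ = |v₂ − v_a| = 5.131 km/s.
Total Δv = Δv₁ + Δv₂ = 13.80 km/s.

Δv = 13.8 km/s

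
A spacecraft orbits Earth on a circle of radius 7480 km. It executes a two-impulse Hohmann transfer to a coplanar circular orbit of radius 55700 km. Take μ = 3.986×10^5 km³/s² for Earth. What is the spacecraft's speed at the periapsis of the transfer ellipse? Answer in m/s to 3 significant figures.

The Hohmann ellipse has a_t = (r₁ + r₂)/2 = 31590 km.
At periapsis, r = 7480 km.
Vis-viva: v = √[μ(2/r − 1/a_t)] = √[3.986×10^5 × (2/7480 − 1/31590)] = 9.693 km/s.

v = 9690 m/s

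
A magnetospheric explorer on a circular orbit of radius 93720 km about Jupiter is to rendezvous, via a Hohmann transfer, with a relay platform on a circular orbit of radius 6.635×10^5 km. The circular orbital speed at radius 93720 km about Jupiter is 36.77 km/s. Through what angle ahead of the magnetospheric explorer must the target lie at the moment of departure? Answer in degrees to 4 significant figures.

From the circular-orbit relation v² = μ/r at r = 93720 km: μ = v²r = (36.77)² × 93720 = 1.26713×10^8 km³/s².
The Hohmann ellipse has a_t = (r₁ + r₂)/2 = 3.7861×10^5 km.
Transfer time t = π√(a_t³/μ) = 65017 s.
Target angular speed ω₂ = √(μ/r₂³) = 2.0828×10^-5 rad/s.
Angle swept by the target during transfer: ω₂·t = 1.3542 rad = 77.59°.
Arrival is 180° from departure on the ellipse, so φ = 180° − 77.59° = 102.4°.

φ = 102.4°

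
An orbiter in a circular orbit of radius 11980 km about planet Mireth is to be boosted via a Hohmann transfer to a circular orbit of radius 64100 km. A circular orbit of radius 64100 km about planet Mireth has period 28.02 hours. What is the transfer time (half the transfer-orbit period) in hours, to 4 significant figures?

From Kepler's third law T² = 4π²r³/μ at r = 64100 km, T = 28.02 hours = 28.02 × 3600 s = 1.00872×10^5 s: μ = 4π²r³/T² = 1.02186×10^6 km³/s².
Transfer-ellipse semi-major axis a_t = (r₁ + r₂)/2 = (11980 + 64100)/2 = 38040 km.
Transfer time t = π√(a_t³/μ) = π√((38040)³ / 1.02186×10^6) = 23058 s.
Converting: 23058 s ÷ 3600 s/hour = 6.405 hours.

t = 6.405 hours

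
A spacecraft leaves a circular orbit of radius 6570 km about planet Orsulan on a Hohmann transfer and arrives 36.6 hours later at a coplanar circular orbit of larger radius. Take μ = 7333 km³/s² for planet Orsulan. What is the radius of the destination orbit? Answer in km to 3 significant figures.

r₂ = 40300 km

Transfer time t = 36.6 hours = 1.3176×10^5 s, and t = π√(a_t³/μ).
So a_t = (μ t²/π²)^(1/3) = (7333 × (1.3176×10^5)² / π²)^(1/3) = 23452 km.
Since a_t = (r₁ + r₂)/2, r₂ = 2a_t − r₁ = 2×23452 − 6570 = 40334 km.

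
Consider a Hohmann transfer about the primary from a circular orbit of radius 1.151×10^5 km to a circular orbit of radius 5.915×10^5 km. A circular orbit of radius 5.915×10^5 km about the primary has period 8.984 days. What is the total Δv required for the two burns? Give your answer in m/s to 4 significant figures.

Δv = 5245 m/s

From Kepler's third law T² = 4π²r³/μ at r = 5.915×10^5 km, T = 8.984 days = 8.984 × 86400 s = 7.762176×10^5 s: μ = 4π²r³/T² = 1.35599×10^7 km³/s².
The Hohmann ellipse has a_t = (r₁ + r₂)/2 = 3.533×10^5 km.
At r₁ the circular-orbit speed is v₁ = √(μ/r₁) = 10.85 km/s.
Transfer-orbit speed at r₁ (vis-viva): v_p = √[μ(2/r₁ − 1/a_t)] = 14.04 km/s.
First burn Δv₁ = |v_p − v₁| = 3.190 km/s.
At r₂, v₂ = √(μ/r₂) = 4.788 km/s.
Transfer-orbit speed at r₂: v_a = √[μ(2/r₂ − 1/a_t)] = 2.733 km/s.
Second burn Δv₂ = |v₂ − v_a| = 2.055 km/s.
Total Δv = Δv₁ + Δv₂ = 5.245 km/s.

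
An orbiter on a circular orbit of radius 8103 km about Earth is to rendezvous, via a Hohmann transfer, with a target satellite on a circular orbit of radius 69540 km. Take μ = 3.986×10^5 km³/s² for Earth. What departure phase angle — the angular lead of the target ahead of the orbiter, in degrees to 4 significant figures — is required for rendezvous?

Semi-major axis of the transfer orbit: a_t = (8103 + 69540)/2 = 38821.5 km.
The half-period of the transfer ellipse is t = π√(a_t³/μ) = 38060 s.
The target's mean motion on its circular orbit is ω₂ = √(μ/r₂³) = 3.443×10^-5 rad/s.
Angle swept by the target during transfer: ω₂·t = 1.3104 rad = 75.08°.
Arrival is 180° from departure on the ellipse, so φ = 180° − 75.08° = 104.9°.

φ = 104.9°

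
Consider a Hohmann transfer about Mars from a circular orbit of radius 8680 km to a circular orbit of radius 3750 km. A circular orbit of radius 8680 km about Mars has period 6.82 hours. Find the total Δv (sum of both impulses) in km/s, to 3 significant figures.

From Kepler's third law T² = 4π²r³/μ at r = 8680 km, T = 6.82 hours = 6.82 × 3600 s = 24552 s: μ = 4π²r³/T² = 42829.7 km³/s².
The Hohmann ellipse has a_t = (r₁ + r₂)/2 = 6215 km.
Circular speed at r₁: v₁ = √(μ/r₁) = √(42829.7/8680) = 2.22133 km/s.
Transfer-orbit speed at r₁ (v² = μ(2/r − 1/a)): v_a = √[μ(2/r₁ − 1/a_t)] = 1.72547 km/s.
First burn Δv₁ = |v_a − v₁| = 0.4959 km/s.
Circular speed at r₂: v₂ = √(μ/r₂) = 3.3795 km/s.
Transfer-orbit speed at r₂: v_p = √[μ(2/r₂ − 1/a_t)] = 3.9939 km/s.
Second burn Δv₂ = |v₂ − v_p| = 0.6144 km/s.
Δv = Δv₁ + Δv₂ = 0.4959 + 0.6144 = 1.110 km/s.

Δv = 1.11 km/s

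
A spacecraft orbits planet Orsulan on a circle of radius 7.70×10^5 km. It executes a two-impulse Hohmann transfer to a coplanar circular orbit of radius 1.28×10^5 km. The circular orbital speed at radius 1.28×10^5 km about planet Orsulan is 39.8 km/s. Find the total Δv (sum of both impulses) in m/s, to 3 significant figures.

From the circular-orbit relation v² = μ/r at r = 1.28×10^5 km: μ = v²r = (39.8)² × 1.28×10^5 = 2.02757×10^8 km³/s².
Transfer-ellipse semi-major axis a_t = (r₁ + r₂)/2 = (7.700×10^5 + 1.280×10^5)/2 = 4.490×10^5 km.
At r₁ the circular-orbit speed is v₁ = √(μ/r₁) = 16.227 km/s.
On the transfer ellipse at r₁, v² = μ(2/r − 1/a) gives v_a = √[μ(2/r₁ − 1/a_t)] = 8.6641 km/s.
First burn Δv₁ = |v_a − v₁| = 7.563 km/s.
Circular speed at r₂: v₂ = √(μ/r₂) = 39.80 km/s.
Transfer-orbit speed at r₂: v_p = √[μ(2/r₂ − 1/a_t)] = 52.12 km/s.
Second burn Δv₂ = |v₂ − v_p| = 12.32 km/s.
Total Δv = Δv₁ + Δv₂ = 19.88 km/s.

Δv = 19900 m/s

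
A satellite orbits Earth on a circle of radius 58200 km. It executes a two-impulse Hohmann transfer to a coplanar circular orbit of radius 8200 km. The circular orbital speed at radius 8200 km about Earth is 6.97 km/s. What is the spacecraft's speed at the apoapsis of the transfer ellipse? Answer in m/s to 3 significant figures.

From the circular-orbit relation v² = μ/r at r = 8200 km: μ = v²r = (6.97)² × 8200 = 3.98363×10^5 km³/s².
Semi-major axis of the transfer orbit: a_t = (58200 + 8200)/2 = 33200 km.
The apoapsis of the transfer ellipse is at r = 58200 km.
Applying v² = μ(2/r − 1/a_t): v = 1.300 km/s.

v = 1300 m/s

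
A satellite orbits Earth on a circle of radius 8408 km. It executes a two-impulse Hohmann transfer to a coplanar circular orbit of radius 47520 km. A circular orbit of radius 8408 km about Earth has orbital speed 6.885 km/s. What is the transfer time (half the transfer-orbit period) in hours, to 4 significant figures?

From the circular-orbit relation v² = μ/r at r = 8408 km: μ = v²r = (6.885)² × 8408 = 3.98566×10^5 km³/s².
Transfer-ellipse semi-major axis a_t = (r₁ + r₂)/2 = (8408 + 47520)/2 = 27964 km.
Transfer time t = π√(a_t³/μ) = π√((27964)³ / 3.98566×10^5) = 23270 s.
Converting: 23270 s ÷ 3600 s/hour = 6.464 hours.

t = 6.464 hours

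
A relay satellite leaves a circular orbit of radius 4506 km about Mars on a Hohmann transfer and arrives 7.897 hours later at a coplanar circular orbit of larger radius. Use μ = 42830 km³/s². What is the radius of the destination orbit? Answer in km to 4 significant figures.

Transfer time t = 7.897 hours = 28429.2 s, and t = π√(a_t³/μ).
So a_t = (μ t²/π²)^(1/3) = (42830 × (28429.2)² / π²)^(1/3) = 15194 km.
Since a_t = (r₁ + r₂)/2, r₂ = 2a_t − r₁ = 2×15194 − 4506 = 25882 km.

r₂ = 25880 km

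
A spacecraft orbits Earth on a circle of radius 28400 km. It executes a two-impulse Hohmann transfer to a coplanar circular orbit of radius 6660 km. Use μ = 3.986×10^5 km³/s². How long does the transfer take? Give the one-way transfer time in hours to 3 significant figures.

t = 3.21 hours

Transfer-ellipse semi-major axis a_t = (r₁ + r₂)/2 = (28400 + 6660)/2 = 17530 km.
Half the transfer-orbit period gives t = π√(a_t³/μ) = 11550 s.
Converting: 11550 s ÷ 3600 s/hour = 3.21 hours.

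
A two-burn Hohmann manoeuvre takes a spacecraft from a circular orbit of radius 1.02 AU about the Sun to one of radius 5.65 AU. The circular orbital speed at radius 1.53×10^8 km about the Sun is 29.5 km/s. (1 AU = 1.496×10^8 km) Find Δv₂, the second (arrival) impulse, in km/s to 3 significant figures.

Δv₂ = 5.61 km/s

From the circular-orbit relation v² = μ/r at r = 1.53×10^8 km: μ = v²r = (29.5)² × 1.53×10^8 = 1.33148×10^11 km³/s².
In km: r₁ = 1.02 × 1.496×10^8 = 1.52592×10^8 km; r₂ = 5.65 × 1.496×10^8 = 8.4524×10^8 km.
The Hohmann ellipse has a_t = (r₁ + r₂)/2 = 4.98916×10^8 km.
On the circular orbit at r = 8.4524×10^8 km, v_c = √(μ/r) = 12.551 km/s.
Vis-viva on the transfer ellipse at r = 8.4524×10^8 km gives v_t = √[μ(2/r − 1/a_t)] = 6.9411 km/s.
Δv₂ = |v_t − v_c| = |6.9411 − 12.551| = 5.610 km/s.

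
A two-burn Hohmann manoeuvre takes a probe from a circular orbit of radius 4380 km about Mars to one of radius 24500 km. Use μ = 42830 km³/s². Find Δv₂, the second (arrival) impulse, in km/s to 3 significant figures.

Δv₂ = 0.594 km/s

Semi-major axis of the transfer orbit: a_t = (4380 + 24500)/2 = 14440 km.
On the circular orbit at r = 24500 km, v_c = √(μ/r) = 1.3222 km/s.
Vis-viva on the transfer ellipse at r = 24500 km gives v_t = √[μ(2/r − 1/a_t)] = 0.72819 km/s.
Δv₂ = |v_t − v_c| = |0.72819 − 1.3222| = 0.5940 km/s.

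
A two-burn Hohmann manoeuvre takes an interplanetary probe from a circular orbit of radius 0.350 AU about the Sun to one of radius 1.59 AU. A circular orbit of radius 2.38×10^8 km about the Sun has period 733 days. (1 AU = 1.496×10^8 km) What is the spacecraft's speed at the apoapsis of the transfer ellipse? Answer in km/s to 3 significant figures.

From Kepler's third law T² = 4π²r³/μ at r = 2.38×10^8 km, T = 733 days = 733 × 86400 s = 6.33312×10^7 s: μ = 4π²r³/T² = 1.32695×10^11 km³/s².
In km: r₁ = 0.350 × 1.496×10^8 = 5.236×10^7 km; r₂ = 1.59 × 1.496×10^8 = 2.37864×10^8 km.
Semi-major axis of the transfer orbit: a_t = (5.236×10^7 + 2.37864×10^8)/2 = 1.45112×10^8 km.
At apoapsis, r = 2.37864×10^8 km.
Vis-viva: v = √[μ(2/r − 1/a_t)] = √[1.32695×10^11 × (2/2.37864×10^8 − 1/1.45112×10^8)] = 14.19 km/s.

v = 14.2 km/s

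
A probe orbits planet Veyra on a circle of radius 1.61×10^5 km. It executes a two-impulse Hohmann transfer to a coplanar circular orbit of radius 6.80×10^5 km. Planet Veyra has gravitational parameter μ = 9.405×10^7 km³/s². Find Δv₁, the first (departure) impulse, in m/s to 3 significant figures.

The Hohmann ellipse has a_t = (r₁ + r₂)/2 = 4.205×10^5 km.
On the circular orbit at r = 1.610×10^5 km, v_c = √(μ/r) = 24.169 km/s.
Transfer-orbit speed at the same r (vis-viva, a = a_t): v_t = √[μ(2/r − 1/a_t)] = 30.735 km/s.
Δv₁ = |v_t − v_c| = |30.735 − 24.169| = 6.566 km/s.

Δv₁ = 6570 m/s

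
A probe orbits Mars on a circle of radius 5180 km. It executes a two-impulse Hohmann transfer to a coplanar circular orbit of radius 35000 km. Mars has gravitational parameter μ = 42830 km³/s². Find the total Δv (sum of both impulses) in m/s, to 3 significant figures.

Semi-major axis of the transfer orbit: a_t = (5180 + 35000)/2 = 20090 km.
Circular speed at r₁: v₁ = √(μ/r₁) = √(42830/5180) = 2.8755 km/s.
Transfer-orbit speed at r₁ (vis-viva equation): v_p = √[μ(2/r₁ − 1/a_t)] = 3.7954 km/s.
First burn Δv₁ = |v_p − v₁| = 0.9199 km/s.
At r₂, v₂ = √(μ/r₂) = 1.1062 km/s.
Transfer-orbit speed at r₂: v_a = √[μ(2/r₂ − 1/a_t)] = 0.56171 km/s.
Second burn Δv₂ = |v₂ − v_a| = 0.5445 km/s.
Total Δv = Δv₁ + Δv₂ = 1.464 km/s.

Δv = 1460 m/s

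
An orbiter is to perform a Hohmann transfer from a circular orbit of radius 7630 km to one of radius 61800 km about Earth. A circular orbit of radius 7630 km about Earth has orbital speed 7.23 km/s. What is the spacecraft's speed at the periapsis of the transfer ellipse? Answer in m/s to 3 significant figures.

From the circular-orbit relation v² = μ/r at r = 7630 km: μ = v²r = (7.23)² × 7630 = 3.98842×10^5 km³/s².
Transfer-ellipse semi-major axis a_t = (r₁ + r₂)/2 = (7630 + 61800)/2 = 34715 km.
The periapsis of the transfer ellipse is at r = 7630 km.
From the vis-viva equation, v = √[μ(2/r − 1/a_t)] = 9.647 km/s.

v = 9650 m/s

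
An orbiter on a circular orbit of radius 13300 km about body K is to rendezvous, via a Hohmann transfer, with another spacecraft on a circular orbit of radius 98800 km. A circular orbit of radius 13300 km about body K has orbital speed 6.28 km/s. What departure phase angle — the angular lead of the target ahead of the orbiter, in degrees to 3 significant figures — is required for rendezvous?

φ = 103°

From the circular-orbit relation v² = μ/r at r = 13300 km: μ = v²r = (6.28)² × 13300 = 5.24531×10^5 km³/s².
Semi-major axis of the transfer orbit: a_t = (13300 + 98800)/2 = 56050 km.
The half-period of the transfer ellipse is t = π√(a_t³/μ) = 57561 s.
Target angular speed ω₂ = √(μ/r₂³) = 2.3321×10^-5 rad/s.
Angle swept by the target during transfer: ω₂·t = 1.3424 rad = 76.91°.
The orbiter traverses 180° on the transfer ellipse, so the target must lead by 180° − 76.91° = 103°.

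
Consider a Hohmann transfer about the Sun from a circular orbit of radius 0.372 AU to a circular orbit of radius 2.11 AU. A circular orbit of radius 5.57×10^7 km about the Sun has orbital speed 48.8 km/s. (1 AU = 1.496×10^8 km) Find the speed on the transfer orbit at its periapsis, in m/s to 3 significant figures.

v = 63700 m/s

From the circular-orbit relation v² = μ/r at r = 5.57×10^7 km: μ = v²r = (48.8)² × 5.57×10^7 = 1.32646×10^11 km³/s².
In km: r₁ = 0.372 × 1.496×10^8 = 5.56512×10^7 km; r₂ = 2.11 × 1.496×10^8 = 3.15656×10^8 km.
Transfer-ellipse semi-major axis a_t = (r₁ + r₂)/2 = (5.56512×10^7 + 3.15656×10^8)/2 = 1.856536×10^8 km.
The periapsis of the transfer ellipse is at r = 5.56512×10^7 km.
Applying v² = μ(2/r − 1/a_t): v = 63.66 km/s.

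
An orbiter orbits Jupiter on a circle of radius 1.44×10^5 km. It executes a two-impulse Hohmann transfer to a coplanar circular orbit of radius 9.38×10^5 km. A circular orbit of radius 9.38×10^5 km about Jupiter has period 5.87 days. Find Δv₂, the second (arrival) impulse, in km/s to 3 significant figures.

From Kepler's third law T² = 4π²r³/μ at r = 9.38×10^5 km, T = 5.87 days = 5.87 × 86400 s = 5.07168×10^5 s: μ = 4π²r³/T² = 1.26667×10^8 km³/s².
Transfer-ellipse semi-major axis a_t = (r₁ + r₂)/2 = (1.440×10^5 + 9.380×10^5)/2 = 5.410×10^5 km.
On the circular orbit at r = 9.380×10^5 km, v_c = √(μ/r) = 11.62 km/s.
Vis-viva on the transfer ellipse at r = 9.380×10^5 km gives v_t = √[μ(2/r − 1/a_t)] = 5.995 km/s.
Δv₂ = |v_t − v_c| = |5.995 − 11.62| = 5.625 km/s.

Δv₂ = 5.63 km/s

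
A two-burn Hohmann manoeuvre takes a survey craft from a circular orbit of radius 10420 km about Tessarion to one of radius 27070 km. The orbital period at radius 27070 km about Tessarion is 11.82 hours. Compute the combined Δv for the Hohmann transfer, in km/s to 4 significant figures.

From Kepler's third law T² = 4π²r³/μ at r = 27070 km, T = 11.82 hours = 11.82 × 3600 s = 42552 s: μ = 4π²r³/T² = 4.32498×10^5 km³/s².
The Hohmann ellipse has a_t = (r₁ + r₂)/2 = 18745 km.
At r₁ the circular-orbit speed is v₁ = √(μ/r₁) = 6.44256 km/s.
Transfer-orbit speed at r₁ (vis-viva): v_p = √[μ(2/r₁ − 1/a_t)] = 7.74212 km/s.
First burn Δv₁ = |v_p − v₁| = 1.300 km/s.
Circular speed at r₂: v₂ = √(μ/r₂) = 3.997 km/s.
Transfer-orbit speed at r₂: v_a = √[μ(2/r₂ − 1/a_t)] = 2.980 km/s.
Second burn Δv₂ = |v₂ − v_a| = 1.017 km/s.
Δv = Δv₁ + Δv₂ = 1.300 + 1.017 = 2.317 km/s.

Δv = 2.317 km/s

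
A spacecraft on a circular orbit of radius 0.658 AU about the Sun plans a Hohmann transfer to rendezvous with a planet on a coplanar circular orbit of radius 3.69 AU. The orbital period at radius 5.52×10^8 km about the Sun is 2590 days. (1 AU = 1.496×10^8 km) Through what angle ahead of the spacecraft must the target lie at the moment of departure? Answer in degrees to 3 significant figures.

φ = 98.6°

From Kepler's third law T² = 4π²r³/μ at r = 5.52×10^8 km, T = 2590 days = 2590 × 86400 s = 2.23776×10^8 s: μ = 4π²r³/T² = 1.32602×10^11 km³/s².
In km: r₁ = 0.658 × 1.496×10^8 = 9.84368×10^7 km; r₂ = 3.69 × 1.496×10^8 = 5.52024×10^8 km.
Semi-major axis of the transfer orbit: a_t = (9.84368×10^7 + 5.52024×10^8)/2 = 3.252304×10^8 km.
Transfer time t = π√(a_t³/μ) = 5.0601×10^7 s.
The target's mean motion on its circular orbit is ω₂ = √(μ/r₂³) = 2.8076×10^-8 rad/s.
Angle swept by the target during transfer: ω₂·t = 1.4207 rad = 81.40°.
The spacecraft traverses 180° on the transfer ellipse, so the target must lead by 180° − 81.40° = 98.6°.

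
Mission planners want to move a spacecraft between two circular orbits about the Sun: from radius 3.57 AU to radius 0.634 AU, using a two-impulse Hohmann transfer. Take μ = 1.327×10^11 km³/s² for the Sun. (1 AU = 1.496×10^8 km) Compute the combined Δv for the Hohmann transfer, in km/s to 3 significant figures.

In km: r₁ = 3.57 × 1.496×10^8 = 5.34072×10^8 km; r₂ = 0.634 × 1.496×10^8 = 9.48464×10^7 km.
Semi-major axis of the transfer orbit: a_t = (5.34072×10^8 + 9.48464×10^7)/2 = 3.144592×10^8 km.
Circular speed at r₁: v₁ = √(μ/r₁) = √(1.327×10^11/5.34072×10^8) = 15.763 km/s.
Transfer-orbit speed at r₁ (v² = μ(2/r − 1/a)): v_a = √[μ(2/r₁ − 1/a_t)] = 8.6569 km/s.
First burn Δv₁ = |v_a − v₁| = 7.106 km/s.
At r₂, v₂ = √(μ/r₂) = 37.405 km/s.
Transfer-orbit speed at r₂: v_p = √[μ(2/r₂ − 1/a_t)] = 48.746 km/s.
Second burn Δv₂ = |v₂ − v_p| = 11.34 km/s.
Total Δv = Δv₁ + Δv₂ = 18.45 km/s.

Δv = 18.4 km/s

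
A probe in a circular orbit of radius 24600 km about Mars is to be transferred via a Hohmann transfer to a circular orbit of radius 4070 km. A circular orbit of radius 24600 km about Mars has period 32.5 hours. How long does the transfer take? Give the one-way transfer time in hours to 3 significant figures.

t = 7.23 hours

From Kepler's third law T² = 4π²r³/μ at r = 24600 km, T = 32.5 hours = 32.5 × 3600 s = 1.170×10^5 s: μ = 4π²r³/T² = 42933.2 km³/s².
The Hohmann ellipse has a_t = (r₁ + r₂)/2 = 14335 km.
Half the transfer-orbit period gives t = π√(a_t³/μ) = 26020 s.
Converting: 26020 s ÷ 3600 s/hour = 7.23 hours.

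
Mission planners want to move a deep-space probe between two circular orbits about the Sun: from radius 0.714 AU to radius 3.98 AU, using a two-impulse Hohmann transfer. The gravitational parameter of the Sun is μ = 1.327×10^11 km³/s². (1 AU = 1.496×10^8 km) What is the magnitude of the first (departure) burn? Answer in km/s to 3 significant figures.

In km: r₁ = 0.714 × 1.496×10^8 = 1.068144×10^8 km; r₂ = 3.98 × 1.496×10^8 = 5.95408×10^8 km.
The Hohmann ellipse has a_t = (r₁ + r₂)/2 = 3.511112×10^8 km.
On the circular orbit at r = 1.068144×10^8 km, v_c = √(μ/r) = 35.25 km/s.
Vis-viva on the transfer ellipse at r = 1.068144×10^8 km gives v_t = √[μ(2/r − 1/a_t)] = 45.90 km/s.
Δv₁ = |v_t − v_c| = |45.90 − 35.25| = 10.65 km/s.

Δv₁ = 10.7 km/s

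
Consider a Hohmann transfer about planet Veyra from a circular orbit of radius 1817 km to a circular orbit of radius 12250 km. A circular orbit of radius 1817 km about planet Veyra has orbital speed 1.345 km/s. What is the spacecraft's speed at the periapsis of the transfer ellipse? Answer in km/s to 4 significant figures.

From the circular-orbit relation v² = μ/r at r = 1817 km: μ = v²r = (1.345)² × 1817 = 3287.00 km³/s².
The Hohmann ellipse has a_t = (r₁ + r₂)/2 = 7033.5 km.
The periapsis of the transfer ellipse is at r = 1817 km.
Applying v² = μ(2/r − 1/a_t): v = 1.775 km/s.

v = 1.775 km/s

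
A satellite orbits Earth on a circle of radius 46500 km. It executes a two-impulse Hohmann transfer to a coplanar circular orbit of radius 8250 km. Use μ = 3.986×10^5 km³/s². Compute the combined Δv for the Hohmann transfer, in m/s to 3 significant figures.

Δv = 3430 m/s

Semi-major axis of the transfer orbit: a_t = (46500 + 8250)/2 = 27375 km.
Circular speed at r₁: v₁ = √(μ/r₁) = √(3.986×10^5/46500) = 2.928 km/s.
Transfer-orbit speed at r₁ (vis-viva): v_a = √[μ(2/r₁ − 1/a_t)] = 1.607 km/s.
First burn Δv₁ = |v_a − v₁| = 1.321 km/s.
At r₂, v₂ = √(μ/r₂) = 6.951 km/s.
Transfer-orbit speed at r₂: v_p = √[μ(2/r₂ − 1/a_t)] = 9.059 km/s.
Second burn Δv₂ = |v₂ − v_p| = 2.108 km/s.
Δv = Δv₁ + Δv₂ = 1.321 + 2.108 = 3.429 km/s.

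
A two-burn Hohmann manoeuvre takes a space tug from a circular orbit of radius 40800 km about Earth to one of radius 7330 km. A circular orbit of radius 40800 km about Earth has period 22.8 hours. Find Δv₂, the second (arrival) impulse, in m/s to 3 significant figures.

From Kepler's third law T² = 4π²r³/μ at r = 40800 km, T = 22.8 hours = 22.8 × 3600 s = 82080 s: μ = 4π²r³/T² = 3.97984×10^5 km³/s².
Transfer-ellipse semi-major axis a_t = (r₁ + r₂)/2 = (40800 + 7330)/2 = 24065 km.
Circular speed at r = 7330 km: v_c = √(μ/r) = 7.3685 km/s.
Transfer-orbit speed at the same r (vis-viva, a = a_t): v_t = √[μ(2/r − 1/a_t)] = 9.5944 km/s.
Δv₂ = |v_t − v_c| = |9.5944 − 7.3685| = 2.226 km/s.

Δv₂ = 2230 m/s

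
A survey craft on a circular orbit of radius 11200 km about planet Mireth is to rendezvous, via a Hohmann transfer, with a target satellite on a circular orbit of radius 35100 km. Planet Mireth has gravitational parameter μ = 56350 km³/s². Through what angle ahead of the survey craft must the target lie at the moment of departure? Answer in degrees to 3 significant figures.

φ = 83.6°

Semi-major axis of the transfer orbit: a_t = (11200 + 35100)/2 = 23150 km.
The half-period of the transfer ellipse is t = π√(a_t³/μ) = 46615 s.
Target angular speed ω₂ = √(μ/r₂³) = 3.6098×10^-5 rad/s.
Angle swept by the target during transfer: ω₂·t = 1.6827 rad = 96.41°.
Arrival is 180° from departure on the ellipse, so φ = 180° − 96.41° = 83.6°.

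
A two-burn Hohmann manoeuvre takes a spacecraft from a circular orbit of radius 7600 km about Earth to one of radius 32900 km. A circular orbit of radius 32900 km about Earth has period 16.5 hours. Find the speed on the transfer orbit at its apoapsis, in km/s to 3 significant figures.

From Kepler's third law T² = 4π²r³/μ at r = 32900 km, T = 16.5 hours = 16.5 × 3600 s = 59400 s: μ = 4π²r³/T² = 3.98451×10^5 km³/s².
The Hohmann ellipse has a_t = (r₁ + r₂)/2 = 20250 km.
At apoapsis, r = 32900 km.
From the vis-viva equation, v = √[μ(2/r − 1/a_t)] = 2.132 km/s.

v = 2.13 km/s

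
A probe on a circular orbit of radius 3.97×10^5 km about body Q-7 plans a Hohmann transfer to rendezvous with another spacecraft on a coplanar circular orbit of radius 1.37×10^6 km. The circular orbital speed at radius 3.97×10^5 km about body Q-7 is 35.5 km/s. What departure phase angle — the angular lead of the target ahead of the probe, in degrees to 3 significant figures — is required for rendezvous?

From the circular-orbit relation v² = μ/r at r = 3.97×10^5 km: μ = v²r = (35.5)² × 3.97×10^5 = 5.00319×10^8 km³/s².
Semi-major axis of the transfer orbit: a_t = (3.970×10^5 + 1.370×10^6)/2 = 8.835×10^5 km.
Transfer time t = π√(a_t³/μ) = 1.166×10^5 s.
Target angular speed ω₂ = √(μ/r₂³) = 1.395×10^-5 rad/s.
Angle swept by the target during transfer: ω₂·t = 1.627 rad = 93.22°.
Arrival is 180° from departure on the ellipse, so φ = 180° − 93.22° = 86.8°.

φ = 86.8°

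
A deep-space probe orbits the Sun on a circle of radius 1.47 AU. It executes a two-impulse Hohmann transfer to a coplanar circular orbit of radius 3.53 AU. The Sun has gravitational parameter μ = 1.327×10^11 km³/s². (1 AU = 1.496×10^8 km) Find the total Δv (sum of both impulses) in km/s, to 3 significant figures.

Δv = 8.32 km/s

In km: r₁ = 1.47 × 1.496×10^8 = 2.19912×10^8 km; r₂ = 3.53 × 1.496×10^8 = 5.28088×10^8 km.
The Hohmann ellipse has a_t = (r₁ + r₂)/2 = 3.740×10^8 km.
At r₁ the circular-orbit speed is v₁ = √(μ/r₁) = 24.565 km/s.
Transfer-orbit speed at r₁ (vis-viva): v_p = √[μ(2/r₁ − 1/a_t)] = 29.190 km/s.
First burn Δv₁ = |v_p − v₁| = 4.625 km/s.
Circular speed at r₂: v₂ = √(μ/r₂) = 15.85194 km/s.
Transfer-orbit speed at r₂: v_a = √[μ(2/r₂ − 1/a_t)] = 12.15545 km/s.
Second burn Δv₂ = |v₂ − v_a| = 3.696 km/s.
Total Δv = Δv₁ + Δv₂ = 8.321 km/s.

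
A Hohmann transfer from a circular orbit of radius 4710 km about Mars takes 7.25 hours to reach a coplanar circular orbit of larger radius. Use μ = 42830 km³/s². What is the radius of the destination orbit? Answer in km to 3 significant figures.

Transfer time t = 7.25 hours = 26100 s, and t = π√(a_t³/μ).
So a_t = (μ t²/π²)^(1/3) = (42830 × (26100)² / π²)^(1/3) = 14352 km.
Since a_t = (r₁ + r₂)/2, r₂ = 2a_t − r₁ = 2×14352 − 4710 = 23994 km.

r₂ = 24000 km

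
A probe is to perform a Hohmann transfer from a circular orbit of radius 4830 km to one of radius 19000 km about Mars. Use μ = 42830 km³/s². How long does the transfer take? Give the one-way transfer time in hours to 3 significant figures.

t = 5.48 hours

The Hohmann ellipse has a_t = (r₁ + r₂)/2 = 11915 km.
By Kepler's third law the transfer-orbit period is T = 2π√(a_t³/μ), so t = T/2 = 19740 s.
Converting: 19740 s ÷ 3600 s/hour = 5.48 hours.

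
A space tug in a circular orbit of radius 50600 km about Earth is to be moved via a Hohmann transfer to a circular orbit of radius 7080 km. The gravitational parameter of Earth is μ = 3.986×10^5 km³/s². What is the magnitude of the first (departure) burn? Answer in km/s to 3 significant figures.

Semi-major axis of the transfer orbit: a_t = (50600 + 7080)/2 = 28840 km.
Circular speed at r = 50600 km: v_c = √(μ/r) = 2.807 km/s.
Vis-viva on the transfer ellipse at r = 50600 km gives v_t = √[μ(2/r − 1/a_t)] = 1.391 km/s.
Δv₁ = |v_t − v_c| = |1.391 − 2.807| = 1.416 km/s.

Δv₁ = 1.42 km/s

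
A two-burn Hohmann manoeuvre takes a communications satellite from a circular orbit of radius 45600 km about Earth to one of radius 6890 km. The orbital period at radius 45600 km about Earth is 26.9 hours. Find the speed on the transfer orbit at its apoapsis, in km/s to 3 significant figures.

From Kepler's third law T² = 4π²r³/μ at r = 45600 km, T = 26.9 hours = 26.9 × 3600 s = 96840 s: μ = 4π²r³/T² = 3.99158×10^5 km³/s².
The Hohmann ellipse has a_t = (r₁ + r₂)/2 = 26245 km.
The apoapsis of the transfer ellipse is at r = 45600 km.
From the vis-viva equation, v = √[μ(2/r − 1/a_t)] = 1.516 km/s.

v = 1.52 km/s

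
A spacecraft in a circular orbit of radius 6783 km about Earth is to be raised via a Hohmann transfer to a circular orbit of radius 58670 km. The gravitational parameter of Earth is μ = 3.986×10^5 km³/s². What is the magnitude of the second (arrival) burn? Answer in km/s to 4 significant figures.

Δv₂ = 1.420 km/s

Semi-major axis of the transfer orbit: a_t = (6783 + 58670)/2 = 32726.5 km.
On the circular orbit at r = 58670 km, v_c = √(μ/r) = 2.607 km/s.
Transfer-orbit speed at the same r (vis-viva, a = a_t): v_t = √[μ(2/r − 1/a_t)] = 1.187 km/s.
Δv₂ = |v_t − v_c| = |1.187 − 2.607| = 1.420 km/s.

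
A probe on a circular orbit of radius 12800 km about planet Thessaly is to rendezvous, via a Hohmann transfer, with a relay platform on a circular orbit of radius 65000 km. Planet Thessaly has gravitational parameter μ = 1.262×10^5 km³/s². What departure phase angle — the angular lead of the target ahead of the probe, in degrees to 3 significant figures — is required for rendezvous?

φ = 96.7°

Semi-major axis of the transfer orbit: a_t = (12800 + 65000)/2 = 38900 km.
The half-period of the transfer ellipse is t = π√(a_t³/μ) = 67849.2 s.
Target angular speed ω₂ = √(μ/r₂³) = 2.14368×10^-5 rad/s.
Angle swept by the target during transfer: ω₂·t = 1.45447 rad = 83.33°.
The probe traverses 180° on the transfer ellipse, so the target must lead by 180° − 83.33° = 96.7°.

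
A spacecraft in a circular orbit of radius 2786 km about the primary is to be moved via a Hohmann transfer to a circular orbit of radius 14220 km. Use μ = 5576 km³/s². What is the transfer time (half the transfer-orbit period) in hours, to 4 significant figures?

Transfer-ellipse semi-major axis a_t = (r₁ + r₂)/2 = (2786 + 14220)/2 = 8503 km.
By Kepler's third law the transfer-orbit period is T = 2π√(a_t³/μ), so t = T/2 = 32987 s.
Converting: 32987 s ÷ 3600 s/hour = 9.163 hours.

t = 9.163 hours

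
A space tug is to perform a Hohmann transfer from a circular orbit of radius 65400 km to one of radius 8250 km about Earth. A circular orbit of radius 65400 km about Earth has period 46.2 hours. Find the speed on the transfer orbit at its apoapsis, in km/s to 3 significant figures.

From Kepler's third law T² = 4π²r³/μ at r = 65400 km, T = 46.2 hours = 46.2 × 3600 s = 1.6632×10^5 s: μ = 4π²r³/T² = 3.99212×10^5 km³/s².
Semi-major axis of the transfer orbit: a_t = (65400 + 8250)/2 = 36825 km.
The apoapsis of the transfer ellipse is at r = 65400 km.
From the vis-viva equation, v = √[μ(2/r − 1/a_t)] = 1.169 km/s.

v = 1.17 km/s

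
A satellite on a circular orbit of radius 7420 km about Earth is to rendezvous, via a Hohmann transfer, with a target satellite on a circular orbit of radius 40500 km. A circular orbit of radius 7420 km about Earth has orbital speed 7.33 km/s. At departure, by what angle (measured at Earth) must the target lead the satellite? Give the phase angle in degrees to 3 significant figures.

From the circular-orbit relation v² = μ/r at r = 7420 km: μ = v²r = (7.33)² × 7420 = 3.98668×10^5 km³/s².
Semi-major axis of the transfer orbit: a_t = (7420 + 40500)/2 = 23960 km.
The half-period of the transfer ellipse is t = π√(a_t³/μ) = 18453.3 s.
Target angular speed ω₂ = √(μ/r₂³) = 7.74682×10^-5 rad/s.
Angle swept by the target during transfer: ω₂·t = 1.42954 rad = 81.91°.
The satellite traverses 180° on the transfer ellipse, so the target must lead by 180° − 81.91° = 98.1°.

φ = 98.1°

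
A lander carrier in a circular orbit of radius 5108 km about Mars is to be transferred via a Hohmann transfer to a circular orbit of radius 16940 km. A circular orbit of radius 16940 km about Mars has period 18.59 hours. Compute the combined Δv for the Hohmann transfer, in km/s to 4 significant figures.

From Kepler's third law T² = 4π²r³/μ at r = 16940 km, T = 18.59 hours = 18.59 × 3600 s = 66924 s: μ = 4π²r³/T² = 42848.6 km³/s².
Semi-major axis of the transfer orbit: a_t = (5108 + 16940)/2 = 11024 km.
At r₁ the circular-orbit speed is v₁ = √(μ/r₁) = 2.896 km/s.
Transfer-orbit speed at r₁ (v² = μ(2/r − 1/a)): v_p = √[μ(2/r₁ − 1/a_t)] = 3.590 km/s.
First burn Δv₁ = |v_p − v₁| = 0.6940 km/s.
At r₂, v₂ = √(μ/r₂) = 1.5904 km/s.
Transfer-orbit speed at r₂: v_a = √[μ(2/r₂ − 1/a_t)] = 1.0826 km/s.
Second burn Δv₂ = |v₂ − v_a| = 0.5078 km/s.
Δv = Δv₁ + Δv₂ = 0.6940 + 0.5078 = 1.202 km/s.

Δv = 1.202 km/s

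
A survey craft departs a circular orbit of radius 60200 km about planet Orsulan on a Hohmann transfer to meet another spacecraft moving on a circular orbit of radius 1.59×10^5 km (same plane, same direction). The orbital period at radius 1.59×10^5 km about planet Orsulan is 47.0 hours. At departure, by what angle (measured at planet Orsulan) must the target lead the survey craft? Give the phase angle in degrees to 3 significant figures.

φ = 77.0°

From Kepler's third law T² = 4π²r³/μ at r = 1.59×10^5 km, T = 47.0 hours = 47.0 × 3600 s = 1.692×10^5 s: μ = 4π²r³/T² = 5.54307×10^6 km³/s².
Semi-major axis of the transfer orbit: a_t = (60200 + 1.590×10^5)/2 = 1.096×10^5 km.
Transfer time t = π√(a_t³/μ) = 48420 s.
The target's mean motion on its circular orbit is ω₂ = √(μ/r₂³) = 3.713×10^-5 rad/s.
Angle swept by the target during transfer: ω₂·t = 1.798 rad = 103.0°.
The survey craft traverses 180° on the transfer ellipse, so the target must lead by 180° − 103.0° = 77.0°.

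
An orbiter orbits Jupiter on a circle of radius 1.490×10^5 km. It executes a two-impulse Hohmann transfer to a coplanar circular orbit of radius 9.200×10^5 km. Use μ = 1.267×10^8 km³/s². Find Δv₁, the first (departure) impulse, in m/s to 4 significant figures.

Δv₁ = 9097 m/s

The Hohmann ellipse has a_t = (r₁ + r₂)/2 = 5.345×10^5 km.
On the circular orbit at r = 1.490×10^5 km, v_c = √(μ/r) = 29.1605 km/s.
Transfer-orbit speed at the same r (vis-viva, a = a_t): v_t = √[μ(2/r − 1/a_t)] = 38.2574 km/s.
Δv₁ = |v_t − v_c| = |38.2574 − 29.1605| = 9.097 km/s.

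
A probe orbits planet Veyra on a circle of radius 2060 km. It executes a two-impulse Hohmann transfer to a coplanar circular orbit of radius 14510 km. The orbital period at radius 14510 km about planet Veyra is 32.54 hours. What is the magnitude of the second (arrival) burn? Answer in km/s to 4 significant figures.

From Kepler's third law T² = 4π²r³/μ at r = 14510 km, T = 32.54 hours = 32.54 × 3600 s = 1.17144×10^5 s: μ = 4π²r³/T² = 8788.64 km³/s².
The Hohmann ellipse has a_t = (r₁ + r₂)/2 = 8285 km.
On the circular orbit at r = 14510 km, v_c = √(μ/r) = 0.7783 km/s.
Vis-viva on the transfer ellipse at r = 14510 km gives v_t = √[μ(2/r − 1/a_t)] = 0.3881 km/s.
Δv₂ = |v_t − v_c| = |0.3881 − 0.7783| = 0.3902 km/s.

Δv₂ = 0.3902 km/s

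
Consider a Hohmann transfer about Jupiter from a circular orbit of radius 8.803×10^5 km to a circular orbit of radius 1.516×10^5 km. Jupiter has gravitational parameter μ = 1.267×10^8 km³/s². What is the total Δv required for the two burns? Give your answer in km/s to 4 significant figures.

Δv = 14.35 km/s

Transfer-ellipse semi-major axis a_t = (r₁ + r₂)/2 = (8.803×10^5 + 1.516×10^5)/2 = 5.1595×10^5 km.
At r₁ the circular-orbit speed is v₁ = √(μ/r₁) = 11.997 km/s.
On the transfer ellipse at r₁, v² = μ(2/r − 1/a) gives v_a = √[μ(2/r₁ − 1/a_t)] = 6.5031 km/s.
First burn Δv₁ = |v_a − v₁| = 5.494 km/s.
Circular speed at r₂: v₂ = √(μ/r₂) = 28.9094 km/s.
Transfer-orbit speed at r₂: v_p = √[μ(2/r₂ − 1/a_t)] = 37.7616 km/s.
Second burn Δv₂ = |v₂ − v_p| = 8.852 km/s.
Δv = Δv₁ + Δv₂ = 5.494 + 8.852 = 14.35 km/s.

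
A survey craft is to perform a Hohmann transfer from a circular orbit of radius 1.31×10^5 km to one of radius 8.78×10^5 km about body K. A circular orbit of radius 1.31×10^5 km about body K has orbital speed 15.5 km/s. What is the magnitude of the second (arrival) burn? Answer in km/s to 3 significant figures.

Δv₂ = 2.94 km/s

From the circular-orbit relation v² = μ/r at r = 1.31×10^5 km: μ = v²r = (15.5)² × 1.31×10^5 = 3.14728×10^7 km³/s².
Semi-major axis of the transfer orbit: a_t = (1.310×10^5 + 8.780×10^5)/2 = 5.045×10^5 km.
Circular speed at r = 8.780×10^5 km: v_c = √(μ/r) = 5.987 km/s.
Transfer-orbit speed at the same r (vis-viva, a = a_t): v_t = √[μ(2/r − 1/a_t)] = 3.051 km/s.
Δv₂ = |v_t − v_c| = |3.051 − 5.987| = 2.936 km/s.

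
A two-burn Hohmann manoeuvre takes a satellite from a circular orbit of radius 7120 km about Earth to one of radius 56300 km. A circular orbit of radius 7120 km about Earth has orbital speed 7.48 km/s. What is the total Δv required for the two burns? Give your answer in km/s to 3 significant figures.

Δv = 3.89 km/s

From the circular-orbit relation v² = μ/r at r = 7120 km: μ = v²r = (7.48)² × 7120 = 3.98367×10^5 km³/s².
The Hohmann ellipse has a_t = (r₁ + r₂)/2 = 31710 km.
Circular speed at r₁: v₁ = √(μ/r₁) = √(3.98367×10^5/7120) = 7.4800 km/s.
On the transfer ellipse at r₁, v² = μ(2/r − 1/a) gives v_p = √[μ(2/r₁ − 1/a_t)] = 9.9668 km/s.
First burn Δv₁ = |v_p − v₁| = 2.4868 km/s.
At r₂, v₂ = √(μ/r₂) = 2.66004 km/s.
Transfer-orbit speed at r₂: v_a = √[μ(2/r₂ − 1/a_t)] = 1.26046 km/s.
Second burn Δv₂ = |v₂ − v_a| = 1.3996 km/s.
Total Δv = Δv₁ + Δv₂ = 3.886 km/s.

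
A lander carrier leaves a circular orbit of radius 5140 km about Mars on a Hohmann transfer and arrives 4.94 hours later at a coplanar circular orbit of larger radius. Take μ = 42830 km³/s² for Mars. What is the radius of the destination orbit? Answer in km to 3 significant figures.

r₂ = 17100 km

Transfer time t = 4.94 hours = 17784 s, and t = π√(a_t³/μ).
So a_t = (μ t²/π²)^(1/3) = (42830 × (17784)² / π²)^(1/3) = 11113 km.
Since a_t = (r₁ + r₂)/2, r₂ = 2a_t − r₁ = 2×11113 − 5140 = 17086 km.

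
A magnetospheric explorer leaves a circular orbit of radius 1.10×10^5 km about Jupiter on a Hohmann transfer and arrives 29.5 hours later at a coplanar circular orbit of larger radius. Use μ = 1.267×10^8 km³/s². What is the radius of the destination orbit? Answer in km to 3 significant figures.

r₂ = 9.40×10^5 km

Transfer time t = 29.5 hours = 1.062×10^5 s, and t = π√(a_t³/μ).
So a_t = (μ t²/π²)^(1/3) = (1.267×10^8 × (1.062×10^5)² / π²)^(1/3) = 5.2510×10^5 km.
Since a_t = (r₁ + r₂)/2, r₂ = 2a_t − r₁ = 2×5.2510×10^5 − 1.100×10^5 = 9.402×10^5 km.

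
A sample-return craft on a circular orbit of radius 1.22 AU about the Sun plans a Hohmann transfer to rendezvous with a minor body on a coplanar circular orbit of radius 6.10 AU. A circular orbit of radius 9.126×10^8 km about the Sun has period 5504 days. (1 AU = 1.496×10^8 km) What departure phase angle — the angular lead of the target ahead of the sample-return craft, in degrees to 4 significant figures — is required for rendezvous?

From Kepler's third law T² = 4π²r³/μ at r = 9.126×10^8 km, T = 5504 days = 5504 × 86400 s = 4.755456×10^8 s: μ = 4π²r³/T² = 1.32683×10^11 km³/s².
In km: r₁ = 1.22 × 1.496×10^8 = 1.82512×10^8 km; r₂ = 6.10 × 1.496×10^8 = 9.1256×10^8 km.
The Hohmann ellipse has a_t = (r₁ + r₂)/2 = 5.47536×10^8 km.
The half-period of the transfer ellipse is t = π√(a_t³/μ) = 1.10500×10^8 s.
The target's mean motion on its circular orbit is ω₂ = √(μ/r₂³) = 1.32135×10^-8 rad/s.
Angle swept by the target during transfer: ω₂·t = 1.4601 rad = 83.66°.
Arrival is 180° from departure on the ellipse, so φ = 180° − 83.66° = 96.34°.

φ = 96.34°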